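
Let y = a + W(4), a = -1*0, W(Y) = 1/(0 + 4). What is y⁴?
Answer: 1/256 ≈ 0.0039063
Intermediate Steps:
W(Y) = ¼ (W(Y) = 1/4 = ¼)
a = 0
y = ¼ (y = 0 + ¼ = ¼ ≈ 0.25000)
y⁴ = (¼)⁴ = 1/256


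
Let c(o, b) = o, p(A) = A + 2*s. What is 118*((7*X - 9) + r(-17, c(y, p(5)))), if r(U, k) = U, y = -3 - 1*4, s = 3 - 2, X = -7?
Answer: -8850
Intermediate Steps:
s = 1
y = -7 (y = -3 - 4 = -7)
p(A) = 2 + A (p(A) = A + 2*1 = A + 2 = 2 + A)
118*((7*X - 9) + r(-17, c(y, p(5)))) = 118*((7*(-7) - 9) - 17) = 118*((-49 - 9) - 17) = 118*(-58 - 17) = 118*(-75) = -8850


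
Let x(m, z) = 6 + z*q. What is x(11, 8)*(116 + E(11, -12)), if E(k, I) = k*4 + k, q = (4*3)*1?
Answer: 17442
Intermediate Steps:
q = 12 (q = 12*1 = 12)
E(k, I) = 5*k (E(k, I) = 4*k + k = 5*k)
x(m, z) = 6 + 12*z (x(m, z) = 6 + z*12 = 6 + 12*z)
x(11, 8)*(116 + E(11, -12)) = (6 + 12*8)*(116 + 5*11) = (6 + 96)*(116 + 55) = 102*171 = 17442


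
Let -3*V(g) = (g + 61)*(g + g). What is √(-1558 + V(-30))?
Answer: I*√938 ≈ 30.627*I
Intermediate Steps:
V(g) = -2*g*(61 + g)/3 (V(g) = -(g + 61)*(g + g)/3 = -(61 + g)*2*g/3 = -2*g*(61 + g)/3)
√(-1558 + V(-30)) = √(-1558 - ⅔*(-30)*(61 - 30)) = √(-1558 - ⅔*(-30)*31) = √(-1558 + 620) = √(-938) = I*√938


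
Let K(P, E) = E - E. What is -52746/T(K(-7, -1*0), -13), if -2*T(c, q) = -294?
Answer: -17582/49 ≈ -358.82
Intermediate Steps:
K(P, E) = 0
T(c, q) = 147 (T(c, q) = -½*(-294) = 147)
-52746/T(K(-7, -1*0), -13) = -52746/147 = -52746*1/147 = -17582/49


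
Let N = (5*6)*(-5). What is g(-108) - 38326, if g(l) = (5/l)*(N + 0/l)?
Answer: -689743/18 ≈ -38319.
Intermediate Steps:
N = -150 (N = 30*(-5) = -150)
g(l) = -750/l (g(l) = (5/l)*(-150 + 0/l) = (5/l)*(-150 + 0) = (5/l)*(-150) = -750/l)
g(-108) - 38326 = -750/(-108) - 38326 = -750*(-1/108) - 38326 = 125/18 - 38326 = -689743/18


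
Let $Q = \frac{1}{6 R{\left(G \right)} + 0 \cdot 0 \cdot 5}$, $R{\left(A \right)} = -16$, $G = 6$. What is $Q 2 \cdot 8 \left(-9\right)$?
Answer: $\frac{3}{2} \approx 1.5$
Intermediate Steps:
$Q = - \frac{1}{96}$ ($Q = \frac{1}{6 \left(-16\right) + 0 \cdot 0 \cdot 5} = \frac{1}{-96 + 0 \cdot 5} = \frac{1}{-96 + 0} = \frac{1}{-96} = - \frac{1}{96} \approx -0.010417$)
$Q 2 \cdot 8 \left(-9\right) = - \frac{2 \cdot 8 \left(-9\right)}{96} = - \frac{16 \left(-9\right)}{96} = \left(- \frac{1}{96}\right) \left(-144\right) = \frac{3}{2}$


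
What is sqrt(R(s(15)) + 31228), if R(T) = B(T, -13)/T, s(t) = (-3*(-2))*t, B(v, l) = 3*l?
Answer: sqrt(28104810)/30 ≈ 176.71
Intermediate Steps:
s(t) = 6*t
R(T) = -39/T (R(T) = (3*(-13))/T = -39/T)
sqrt(R(s(15)) + 31228) = sqrt(-39/(6*15) + 31228) = sqrt(-39/90 + 31228) = sqrt(-39*1/90 + 31228) = sqrt(-13/30 + 31228) = sqrt(936827/30) = sqrt(28104810)/30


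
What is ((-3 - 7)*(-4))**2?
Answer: 1600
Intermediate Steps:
((-3 - 7)*(-4))**2 = (-10*(-4))**2 = 40**2 = 1600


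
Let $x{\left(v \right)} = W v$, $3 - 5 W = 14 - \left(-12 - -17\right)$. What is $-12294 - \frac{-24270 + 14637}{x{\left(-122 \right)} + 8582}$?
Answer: $- \frac{536486583}{43642} \approx -12293.0$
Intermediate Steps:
$W = - \frac{6}{5}$ ($W = \frac{3}{5} - \frac{14 - \left(-12 - -17\right)}{5} = \frac{3}{5} - \frac{14 - \left(-12 + 17\right)}{5} = \frac{3}{5} - \frac{14 - 5}{5} = \frac{3}{5} - \frac{9}{5} = - \frac{6}{5} \approx -1.2$)
$x{\left(v \right)} = - \frac{6 v}{5}$
$-12294 - \frac{-24270 + 14637}{x{\left(-122 \right)} + 8582} = -12294 - \frac{-24270 + 14637}{\left(- \frac{6}{5}\right) \left(-122\right) + 8582} = -12294 - - \frac{9633}{\frac{732}{5} + 8582} = -12294 - - \frac{9633}{\frac{43642}{5}} = -12294 - \left(-9633\right) \frac{5}{43642} = -12294 - - \frac{48165}{43642} = -12294 + \frac{48165}{43642} = - \frac{536486583}{43642}$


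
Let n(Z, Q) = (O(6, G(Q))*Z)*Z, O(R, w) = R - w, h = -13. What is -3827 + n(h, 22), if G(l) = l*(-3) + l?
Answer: 4623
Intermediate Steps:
G(l) = -2*l (G(l) = -3*l + l = -2*l)
n(Z, Q) = Z²*(6 + 2*Q) (n(Z, Q) = ((6 - (-2)*Q)*Z)*Z = ((6 + 2*Q)*Z)*Z = (Z*(6 + 2*Q))*Z = Z²*(6 + 2*Q))
-3827 + n(h, 22) = -3827 + 2*(-13)²*(3 + 22) = -3827 + 2*169*25 = -3827 + 8450 = 4623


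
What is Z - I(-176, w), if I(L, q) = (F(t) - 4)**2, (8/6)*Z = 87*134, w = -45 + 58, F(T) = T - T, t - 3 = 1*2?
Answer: 17455/2 ≈ 8727.5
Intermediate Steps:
t = 5 (t = 3 + 1*2 = 3 + 2 = 5)
F(T) = 0
w = 13
Z = 17487/2 (Z = 3*(87*134)/4 = (3/4)*11658 = 17487/2 ≈ 8743.5)
I(L, q) = 16 (I(L, q) = (0 - 4)**2 = (-4)**2 = 16)
Z - I(-176, w) = 17487/2 - 1*16 = 17487/2 - 16 = 17455/2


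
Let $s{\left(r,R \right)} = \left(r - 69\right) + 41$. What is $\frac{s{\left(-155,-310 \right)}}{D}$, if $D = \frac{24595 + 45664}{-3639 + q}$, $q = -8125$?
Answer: $\frac{2152812}{70259} \approx 30.641$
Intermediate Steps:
$s{\left(r,R \right)} = -28 + r$ ($s{\left(r,R \right)} = \left(-69 + r\right) + 41 = -28 + r$)
$D = - \frac{70259}{11764}$ ($D = \frac{24595 + 45664}{-3639 - 8125} = \frac{70259}{-11764} = 70259 \left(- \frac{1}{11764}\right) = - \frac{70259}{11764} \approx -5.9724$)
$\frac{s{\left(-155,-310 \right)}}{D} = \frac{-28 - 155}{- \frac{70259}{11764}} = \left(-183\right) \left(- \frac{11764}{70259}\right) = \frac{2152812}{70259}$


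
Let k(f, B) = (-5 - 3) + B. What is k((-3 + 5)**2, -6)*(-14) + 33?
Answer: 229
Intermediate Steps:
k(f, B) = -8 + B
k((-3 + 5)**2, -6)*(-14) + 33 = (-8 - 6)*(-14) + 33 = -14*(-14) + 33 = 196 + 33 = 229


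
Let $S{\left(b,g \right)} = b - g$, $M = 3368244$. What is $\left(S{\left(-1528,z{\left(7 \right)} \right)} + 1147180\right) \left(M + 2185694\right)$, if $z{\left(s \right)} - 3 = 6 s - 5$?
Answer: $6362658020056$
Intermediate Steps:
$z{\left(s \right)} = -2 + 6 s$ ($z{\left(s \right)} = 3 + \left(6 s - 5\right) = 3 + \left(-5 + 6 s\right) = -2 + 6 s$)
$\left(S{\left(-1528,z{\left(7 \right)} \right)} + 1147180\right) \left(M + 2185694\right) = \left(\left(-1528 - \left(-2 + 6 \cdot 7\right)\right) + 1147180\right) \left(3368244 + 2185694\right) = \left(\left(-1528 - \left(-2 + 42\right)\right) + 1147180\right) 5553938 = \left(\left(-1528 - 40\right) + 1147180\right) 5553938 = \left(-1568 + 1147180\right) 5553938 = 1145612 \cdot 5553938 = 6362658020056$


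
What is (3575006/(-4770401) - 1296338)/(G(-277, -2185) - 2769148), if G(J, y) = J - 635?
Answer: 1546013916636/3303574248515 ≈ 0.46798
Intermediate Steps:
G(J, y) = -635 + J
(3575006/(-4770401) - 1296338)/(G(-277, -2185) - 2769148) = (3575006/(-4770401) - 1296338)/((-635 - 277) - 2769148) = (3575006*(-1/4770401) - 1296338)/(-912 - 2769148) = (-3575006/4770401 - 1296338)/(-2770060) = -6184055666544/4770401*(-1/2770060) = 1546013916636/3303574248515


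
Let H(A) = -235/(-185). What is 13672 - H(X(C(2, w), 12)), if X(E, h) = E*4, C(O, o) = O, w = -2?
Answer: 505817/37 ≈ 13671.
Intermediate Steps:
X(E, h) = 4*E
H(A) = 47/37 (H(A) = -235*(-1/185) = 47/37)
13672 - H(X(C(2, w), 12)) = 13672 - 1*47/37 = 13672 - 47/37 = 505817/37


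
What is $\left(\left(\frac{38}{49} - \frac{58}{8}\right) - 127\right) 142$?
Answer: $- \frac{1857431}{98} \approx -18953.0$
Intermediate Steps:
$\left(\left(\frac{38}{49} - \frac{58}{8}\right) - 127\right) 142 = \left(\left(38 \cdot \frac{1}{49} - \frac{29}{4}\right) - 127\right) 142 = \left(\left(\frac{38}{49} - \frac{29}{4}\right) - 127\right) 142 = \left(- \frac{1269}{196} - 127\right) 142 = \left(- \frac{26161}{196}\right) 142 = - \frac{1857431}{98}$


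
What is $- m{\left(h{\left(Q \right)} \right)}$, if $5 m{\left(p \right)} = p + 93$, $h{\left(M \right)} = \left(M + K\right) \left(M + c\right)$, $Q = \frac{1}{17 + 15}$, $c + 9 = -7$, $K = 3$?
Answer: $- \frac{9133}{1024} \approx -8.9189$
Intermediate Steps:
$c = -16$ ($c = -9 - 7 = -16$)
$Q = \frac{1}{32} \approx 0.03125$
$h{\left(M \right)} = \left(-16 + M\right) \left(3 + M\right)$ ($h{\left(M \right)} = \left(M + 3\right) \left(M - 16\right) = \left(3 + M\right) \left(-16 + M\right) = \left(-16 + M\right) \left(3 + M\right)$)
$m{\left(p \right)} = \frac{93}{5} + \frac{p}{5}$ ($m{\left(p \right)} = \frac{p + 93}{5} = \frac{93 + p}{5} = \frac{93}{5} + \frac{p}{5}$)
$- m{\left(h{\left(Q \right)} \right)} = - (\frac{93}{5} + \frac{-48 + \left(\frac{1}{32}\right)^{2} - \frac{13}{32}}{5}) = - (\frac{93}{5} + \frac{-48 + \frac{1}{1024} - \frac{13}{32}}{5}) = - (\frac{93}{5} + \frac{1}{5} \left(- \frac{49567}{1024}\right)) = - (\frac{93}{5} - \frac{49567}{5120}) = \left(-1\right) \frac{9133}{1024} = - \frac{9133}{1024}$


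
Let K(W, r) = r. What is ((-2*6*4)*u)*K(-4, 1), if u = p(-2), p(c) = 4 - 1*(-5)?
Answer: -432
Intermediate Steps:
p(c) = 9 (p(c) = 4 + 5 = 9)
u = 9
((-2*6*4)*u)*K(-4, 1) = ((-2*6*4)*9)*1 = (-12*4*9)*1 = -48*9*1 = -432*1 = -432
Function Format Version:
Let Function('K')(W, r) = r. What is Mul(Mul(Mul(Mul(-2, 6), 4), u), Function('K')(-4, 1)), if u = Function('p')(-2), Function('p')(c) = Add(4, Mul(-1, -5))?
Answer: -432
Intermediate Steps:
Function('p')(c) = 9 (Function('p')(c) = Add(4, 5) = 9)
u = 9
Mul(Mul(Mul(Mul(-2, 6), 4), u), Function('K')(-4, 1)) = Mul(Mul(Mul(Mul(-2, 6), 4), 9), 1) = Mul(Mul(Mul(-12, 4), 9), 1) = Mul(Mul(-48, 9), 1) = Mul(-432, 1) = -432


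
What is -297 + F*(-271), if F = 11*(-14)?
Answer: 41437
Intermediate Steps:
F = -154
-297 + F*(-271) = -297 - 154*(-271) = -297 + 41734 = 41437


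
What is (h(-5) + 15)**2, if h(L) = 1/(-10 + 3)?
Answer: 10816/49 ≈ 220.73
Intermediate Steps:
h(L) = -1/7 (h(L) = 1/(-7) = -1/7)
(h(-5) + 15)**2 = (-1/7 + 15)**2 = (104/7)**2 = 10816/49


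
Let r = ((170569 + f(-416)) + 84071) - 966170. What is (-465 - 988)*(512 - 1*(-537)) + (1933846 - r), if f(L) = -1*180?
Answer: 1121359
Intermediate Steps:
f(L) = -180
r = -711710 (r = ((170569 - 180) + 84071) - 966170 = (170389 + 84071) - 966170 = 254460 - 966170 = -711710)
(-465 - 988)*(512 - 1*(-537)) + (1933846 - r) = (-465 - 988)*(512 - 1*(-537)) + (1933846 - 1*(-711710)) = -1453*(512 + 537) + (1933846 + 711710) = -1453*1049 + 2645556 = -1524197 + 2645556 = 1121359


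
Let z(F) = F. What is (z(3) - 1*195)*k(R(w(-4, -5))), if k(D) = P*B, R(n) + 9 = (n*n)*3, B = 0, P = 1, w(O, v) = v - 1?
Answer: 0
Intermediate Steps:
w(O, v) = -1 + v
R(n) = -9 + 3*n² (R(n) = -9 + (n*n)*3 = -9 + n²*3 = -9 + 3*n²)
k(D) = 0 (k(D) = 1*0 = 0)
(z(3) - 1*195)*k(R(w(-4, -5))) = (3 - 1*195)*0 = (3 - 195)*0 = -192*0 = 0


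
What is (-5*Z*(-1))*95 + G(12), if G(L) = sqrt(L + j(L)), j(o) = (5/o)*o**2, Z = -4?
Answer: -1900 + 6*sqrt(2) ≈ -1891.5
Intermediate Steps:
j(o) = 5*o
G(L) = sqrt(6)*sqrt(L) (G(L) = sqrt(L + 5*L) = sqrt(6*L) = sqrt(6)*sqrt(L))
(-5*Z*(-1))*95 + G(12) = (-5*(-4)*(-1))*95 + sqrt(6)*sqrt(12) = (20*(-1))*95 + sqrt(6)*(2*sqrt(3)) = -20*95 + 6*sqrt(2) = -1900 + 6*sqrt(2)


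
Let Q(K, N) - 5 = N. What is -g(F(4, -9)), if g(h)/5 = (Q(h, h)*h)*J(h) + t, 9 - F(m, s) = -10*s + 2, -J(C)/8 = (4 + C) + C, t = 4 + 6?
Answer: -41951570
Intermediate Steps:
t = 10
Q(K, N) = 5 + N
J(C) = -32 - 16*C (J(C) = -8*((4 + C) + C) = -8*(4 + 2*C) = -32 - 16*C)
F(m, s) = 7 + 10*s (F(m, s) = 9 - (-10*s + 2) = 9 - (2 - 10*s) = 9 + (-2 + 10*s) = 7 + 10*s)
g(h) = 50 + 5*h*(-32 - 16*h)*(5 + h) (g(h) = 5*(((5 + h)*h)*(-32 - 16*h) + 10) = 5*((h*(5 + h))*(-32 - 16*h) + 10) = 5*(h*(-32 - 16*h)*(5 + h) + 10) = 5*(10 + h*(-32 - 16*h)*(5 + h)) = 50 + 5*h*(-32 - 16*h)*(5 + h))
-g(F(4, -9)) = -(50 - 80*(7 + 10*(-9))*(2 + (7 + 10*(-9)))*(5 + (7 + 10*(-9)))) = -(50 - 80*(7 - 90)*(2 + (7 - 90))*(5 + (7 - 90))) = -(50 - 80*(-83)*(2 - 83)*(5 - 83)) = -(50 - 80*(-83)*(-81)*(-78)) = -(50 + 41951520) = -1*41951570 = -41951570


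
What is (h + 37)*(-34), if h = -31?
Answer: -204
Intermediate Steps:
(h + 37)*(-34) = (-31 + 37)*(-34) = 6*(-34) = -204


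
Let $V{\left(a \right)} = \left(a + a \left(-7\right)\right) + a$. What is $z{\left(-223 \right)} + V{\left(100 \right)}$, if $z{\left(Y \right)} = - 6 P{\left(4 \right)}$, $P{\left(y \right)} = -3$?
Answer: $-482$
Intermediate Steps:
$V{\left(a \right)} = - 5 a$ ($V{\left(a \right)} = \left(a - 7 a\right) + a = - 6 a + a = - 5 a$)
$z{\left(Y \right)} = 18$ ($z{\left(Y \right)} = \left(-6\right) \left(-3\right) = 18$)
$z{\left(-223 \right)} + V{\left(100 \right)} = 18 - 500 = -482$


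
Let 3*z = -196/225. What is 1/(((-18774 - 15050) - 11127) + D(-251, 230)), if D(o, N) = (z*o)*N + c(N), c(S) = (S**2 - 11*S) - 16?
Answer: 135/2992421 ≈ 4.5114e-5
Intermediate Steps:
c(S) = -16 + S**2 - 11*S
z = -196/675 (z = (-196/225)/3 = (-196*1/225)/3 = (1/3)*(-196/225) = -196/675 ≈ -0.29037)
D(o, N) = -16 + N**2 - 11*N - 196*N*o/675 (D(o, N) = (-196*o/675)*N + (-16 + N**2 - 11*N) = -196*N*o/675 + (-16 + N**2 - 11*N) = -16 + N**2 - 11*N - 196*N*o/675)
1/(((-18774 - 15050) - 11127) + D(-251, 230)) = 1/(((-18774 - 15050) - 11127) + (-16 + 230**2 - 11*230 - 196/675*230*(-251))) = 1/((-33824 - 11127) + (-16 + 52900 - 2530 + 2263016/135)) = 1/(-44951 + 9060806/135) = 1/(2992421/135) = 135/2992421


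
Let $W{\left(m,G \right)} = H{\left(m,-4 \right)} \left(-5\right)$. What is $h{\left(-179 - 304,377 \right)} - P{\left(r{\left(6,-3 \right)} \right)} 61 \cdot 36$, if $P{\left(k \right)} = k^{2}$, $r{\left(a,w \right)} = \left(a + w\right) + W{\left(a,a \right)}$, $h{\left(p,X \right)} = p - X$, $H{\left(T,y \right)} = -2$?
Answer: $-371984$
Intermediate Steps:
$W{\left(m,G \right)} = 10$ ($W{\left(m,G \right)} = \left(-2\right) \left(-5\right) = 10$)
$r{\left(a,w \right)} = 10 + a + w$ ($r{\left(a,w \right)} = \left(a + w\right) + 10 = 10 + a + w$)
$h{\left(-179 - 304,377 \right)} - P{\left(r{\left(6,-3 \right)} \right)} 61 \cdot 36 = \left(\left(-179 - 304\right) - 377\right) - \left(10 + 6 - 3\right)^{2} \cdot 61 \cdot 36 = \left(-483 - 377\right) - 13^{2} \cdot 61 \cdot 36 = -860 - 169 \cdot 61 \cdot 36 = -860 - 10309 \cdot 36 = -860 - 371124 = -371984$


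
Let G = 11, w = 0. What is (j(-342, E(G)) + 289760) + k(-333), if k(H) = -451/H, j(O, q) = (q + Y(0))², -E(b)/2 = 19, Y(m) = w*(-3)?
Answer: 96971383/333 ≈ 2.9121e+5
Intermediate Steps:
Y(m) = 0 (Y(m) = 0*(-3) = 0)
E(b) = -38 (E(b) = -2*19 = -38)
j(O, q) = q² (j(O, q) = (q + 0)² = q²)
(j(-342, E(G)) + 289760) + k(-333) = ((-38)² + 289760) - 451/(-333) = (1444 + 289760) - 451*(-1/333) = 291204 + 451/333 = 96971383/333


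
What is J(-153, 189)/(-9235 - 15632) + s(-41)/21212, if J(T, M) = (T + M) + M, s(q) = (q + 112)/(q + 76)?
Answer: -18364327/2051306460 ≈ -0.0089525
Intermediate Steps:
s(q) = (112 + q)/(76 + q)
J(T, M) = T + 2*M (J(T, M) = (M + T) + M = T + 2*M)
J(-153, 189)/(-9235 - 15632) + s(-41)/21212 = (-153 + 2*189)/(-9235 - 15632) + ((112 - 41)/(76 - 41))/21212 = (-153 + 378)/(-24867) + (71/35)*(1/21212) = 225*(-1/24867) + ((1/35)*71)*(1/21212) = -25/2763 + (71/35)*(1/21212) = -25/2763 + 71/742420 = -18364327/2051306460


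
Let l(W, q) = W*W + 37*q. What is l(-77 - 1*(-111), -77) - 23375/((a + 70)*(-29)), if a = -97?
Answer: -1348994/783 ≈ -1722.9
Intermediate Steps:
l(W, q) = W² + 37*q
l(-77 - 1*(-111), -77) - 23375/((a + 70)*(-29)) = ((-77 - 1*(-111))² + 37*(-77)) - 23375/((-97 + 70)*(-29)) = ((-77 + 111)² - 2849) - 23375/((-27*(-29))) = (34² - 2849) - 23375/783 = (1156 - 2849) - 23375/783 = -1693 - 1*23375/783 = -1693 - 23375/783 = -1348994/783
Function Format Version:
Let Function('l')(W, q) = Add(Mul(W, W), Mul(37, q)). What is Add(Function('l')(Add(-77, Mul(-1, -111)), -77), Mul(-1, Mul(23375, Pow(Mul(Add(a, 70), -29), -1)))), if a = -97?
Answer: Rational(-1348994, 783) ≈ -1722.9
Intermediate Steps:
Function('l')(W, q) = Add(Pow(W, 2), Mul(37, q))
Add(Function('l')(Add(-77, Mul(-1, -111)), -77), Mul(-1, Mul(23375, Pow(Mul(Add(a, 70), -29), -1)))) = Add(Add(Pow(Add(-77, Mul(-1, -111)), 2), Mul(37, -77)), Mul(-1, Mul(23375, Pow(Mul(Add(-97, 70), -29), -1)))) = Add(Add(Pow(Add(-77, 111), 2), -2849), Mul(-1, Mul(23375, Pow(Mul(-27, -29), -1)))) = Add(Add(Pow(34, 2), -2849), Mul(-1, Mul(23375, Pow(783, -1)))) = Add(Add(1156, -2849), Mul(-1, Mul(23375, Rational(1, 783)))) = Add(-1693, Mul(-1, Rational(23375, 783))) = Add(-1693, Rational(-23375, 783)) = Rational(-1348994, 783)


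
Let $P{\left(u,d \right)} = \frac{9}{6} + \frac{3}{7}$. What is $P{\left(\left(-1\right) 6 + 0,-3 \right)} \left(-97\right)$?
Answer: $- \frac{2619}{14} \approx -187.07$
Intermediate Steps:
$P{\left(u,d \right)} = \frac{27}{14}$ ($P{\left(u,d \right)} = 9 \cdot \frac{1}{6} + 3 \cdot \frac{1}{7} = \frac{3}{2} + \frac{3}{7} = \frac{27}{14}$)
$P{\left(\left(-1\right) 6 + 0,-3 \right)} \left(-97\right) = \frac{27}{14} \left(-97\right) = - \frac{2619}{14}$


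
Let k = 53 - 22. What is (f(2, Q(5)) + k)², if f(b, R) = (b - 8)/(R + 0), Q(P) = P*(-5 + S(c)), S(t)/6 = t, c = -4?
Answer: 20259001/21025 ≈ 963.57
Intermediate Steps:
S(t) = 6*t
Q(P) = -29*P (Q(P) = P*(-5 + 6*(-4)) = P*(-5 - 24) = P*(-29) = -29*P)
f(b, R) = (-8 + b)/R
k = 31
(f(2, Q(5)) + k)² = ((-8 + 2)/((-29*5)) + 31)² = (-6/(-145) + 31)² = (-1/145*(-6) + 31)² = (6/145 + 31)² = (4501/145)² = 20259001/21025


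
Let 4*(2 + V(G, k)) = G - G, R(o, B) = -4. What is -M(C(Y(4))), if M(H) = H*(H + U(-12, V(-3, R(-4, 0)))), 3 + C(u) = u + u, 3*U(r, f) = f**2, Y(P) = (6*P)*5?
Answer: -56485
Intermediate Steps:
Y(P) = 30*P
V(G, k) = -2 (V(G, k) = -2 + (G - G)/4 = -2 + (1/4)*0 = -2 + 0 = -2)
U(r, f) = f**2/3
C(u) = -3 + 2*u (C(u) = -3 + (u + u) = -3 + 2*u)
M(H) = H*(4/3 + H) (M(H) = H*(H + (1/3)*(-2)**2) = H*(H + (1/3)*4) = H*(H + 4/3) = H*(4/3 + H))
-M(C(Y(4))) = -(-3 + 2*(30*4))*(4 + 3*(-3 + 2*(30*4)))/3 = -(-3 + 2*120)*(4 + 3*(-3 + 2*120))/3 = -(-3 + 240)*(4 + 3*(-3 + 240))/3 = -237*(4 + 3*237)/3 = -237*(4 + 711)/3 = -237*715/3 = -1*56485 = -56485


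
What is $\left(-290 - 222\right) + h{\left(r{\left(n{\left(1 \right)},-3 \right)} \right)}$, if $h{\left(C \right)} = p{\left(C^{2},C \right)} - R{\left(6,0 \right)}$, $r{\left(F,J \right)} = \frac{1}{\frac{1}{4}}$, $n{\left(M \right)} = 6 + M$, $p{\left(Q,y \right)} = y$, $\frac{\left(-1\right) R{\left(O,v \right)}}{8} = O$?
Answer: $-460$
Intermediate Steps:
$R{\left(O,v \right)} = - 8 O$
$r{\left(F,J \right)} = 4$ ($r{\left(F,J \right)} = \frac{1}{\frac{1}{4}} = 4$)
$h{\left(C \right)} = 48 + C$ ($h{\left(C \right)} = C - \left(-8\right) 6 = C - -48 = C + 48 = 48 + C$)
$\left(-290 - 222\right) + h{\left(r{\left(n{\left(1 \right)},-3 \right)} \right)} = \left(-290 - 222\right) + \left(48 + 4\right) = -512 + 52 = -460$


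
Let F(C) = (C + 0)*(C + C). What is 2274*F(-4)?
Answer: 72768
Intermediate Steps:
F(C) = 2*C² (F(C) = C*(2*C) = 2*C²)
2274*F(-4) = 2274*(2*(-4)²) = 2274*(2*16) = 2274*32 = 72768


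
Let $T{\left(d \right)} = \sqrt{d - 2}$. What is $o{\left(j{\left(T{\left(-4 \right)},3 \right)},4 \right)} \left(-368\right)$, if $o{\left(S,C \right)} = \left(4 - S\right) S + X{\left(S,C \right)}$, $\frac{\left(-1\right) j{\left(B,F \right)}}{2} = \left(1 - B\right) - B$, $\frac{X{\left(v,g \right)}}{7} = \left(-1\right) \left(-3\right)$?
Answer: $-38640 - 11776 i \sqrt{6} \approx -38640.0 - 28845.0 i$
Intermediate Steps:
$T{\left(d \right)} = \sqrt{-2 + d}$
$X{\left(v,g \right)} = 21$ ($X{\left(v,g \right)} = 7 \left(\left(-1\right) \left(-3\right)\right) = 7 \cdot 3 = 21$)
$j{\left(B,F \right)} = -2 + 4 B$ ($j{\left(B,F \right)} = - 2 \left(\left(1 - B\right) - B\right) = - 2 \left(1 - 2 B\right) = -2 + 4 B$)
$o{\left(S,C \right)} = 21 + S \left(4 - S\right)$ ($o{\left(S,C \right)} = \left(4 - S\right) S + 21 = S \left(4 - S\right) + 21 = 21 + S \left(4 - S\right)$)
$o{\left(j{\left(T{\left(-4 \right)},3 \right)},4 \right)} \left(-368\right) = \left(21 - \left(-2 + 4 \sqrt{-2 - 4}\right)^{2} + 4 \left(-2 + 4 \sqrt{-2 - 4}\right)\right) \left(-368\right) = \left(21 - \left(-2 + 4 \sqrt{-6}\right)^{2} + 4 \left(-2 + 4 \sqrt{-6}\right)\right) \left(-368\right) = \left(21 - \left(-2 + 4 i \sqrt{6}\right)^{2} + 4 \left(-2 + 4 i \sqrt{6}\right)\right) \left(-368\right) = \left(21 - \left(-2 + 4 i \sqrt{6}\right)^{2} - \left(8 - 16 i \sqrt{6}\right)\right) \left(-368\right) = \left(13 - \left(-2 + 4 i \sqrt{6}\right)^{2} + 16 i \sqrt{6}\right) \left(-368\right) = -4784 + 368 \left(-2 + 4 i \sqrt{6}\right)^{2} - 5888 i \sqrt{6}$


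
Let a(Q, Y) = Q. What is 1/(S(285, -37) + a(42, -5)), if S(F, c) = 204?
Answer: 1/246 ≈ 0.0040650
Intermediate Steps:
1/(S(285, -37) + a(42, -5)) = 1/(204 + 42) = 1/246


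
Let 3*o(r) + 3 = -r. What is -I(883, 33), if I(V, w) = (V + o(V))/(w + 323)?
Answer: -1763/1068 ≈ -1.6507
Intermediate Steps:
o(r) = -1 - r/3 (o(r) = -1 + (-r)/3 = -1 - r/3)
I(V, w) = (-1 + 2*V/3)/(323 + w) (I(V, w) = (V + (-1 - V/3))/(w + 323) = (-1 + 2*V/3)/(323 + w))
-I(883, 33) = -(-3 + 2*883)/(3*(323 + 33)) = -(-3 + 1766)/(3*356) = -1763/(3*356) = -1*1763/1068 = -1763/1068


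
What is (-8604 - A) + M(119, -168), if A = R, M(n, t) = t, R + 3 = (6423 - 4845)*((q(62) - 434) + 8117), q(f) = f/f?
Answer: -12134121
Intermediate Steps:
q(f) = 1
R = 12125349 (R = -3 + (6423 - 4845)*((1 - 434) + 8117) = -3 + 1578*(-433 + 8117) = -3 + 1578*7684 = -3 + 12125352 = 12125349)
A = 12125349
(-8604 - A) + M(119, -168) = (-8604 - 1*12125349) - 168 = (-8604 - 12125349) - 168 = -12133953 - 168 = -12134121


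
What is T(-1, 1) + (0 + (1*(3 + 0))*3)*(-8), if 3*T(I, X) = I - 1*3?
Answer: -220/3 ≈ -73.333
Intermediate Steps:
T(I, X) = -1 + I/3 (T(I, X) = (I - 1*3)/3 = (I - 3)/3 = (-3 + I)/3 = -1 + I/3)
T(-1, 1) + (0 + (1*(3 + 0))*3)*(-8) = (-1 + (1/3)*(-1)) + (0 + (1*(3 + 0))*3)*(-8) = (-1 - 1/3) + (0 + (1*3)*3)*(-8) = -4/3 + (0 + 3*3)*(-8) = -4/3 + (0 + 9)*(-8) = -4/3 + 9*(-8) = -4/3 - 72 = -220/3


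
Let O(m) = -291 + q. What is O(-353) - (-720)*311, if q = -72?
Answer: 223557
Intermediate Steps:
O(m) = -363 (O(m) = -291 - 72 = -363)
O(-353) - (-720)*311 = -363 - (-720)*311 = -363 - 1*(-223920) = -363 + 223920 = 223557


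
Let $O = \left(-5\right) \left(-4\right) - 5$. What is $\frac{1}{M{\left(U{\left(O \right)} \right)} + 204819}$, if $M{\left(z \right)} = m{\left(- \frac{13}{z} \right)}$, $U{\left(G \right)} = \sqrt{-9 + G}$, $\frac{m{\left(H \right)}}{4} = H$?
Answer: $\frac{614457}{125852466931} + \frac{26 \sqrt{6}}{125852466931} \approx 4.8829 \cdot 10^{-6}$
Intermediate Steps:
$O = 15$ ($O = 20 - 5 = 15$)
$m{\left(H \right)} = 4 H$
$M{\left(z \right)} = - \frac{52}{z}$ ($M{\left(z \right)} = 4 \left(- \frac{13}{z}\right) = - \frac{52}{z}$)
$\frac{1}{M{\left(U{\left(O \right)} \right)} + 204819} = \frac{1}{- \frac{52}{\sqrt{-9 + 15}} + 204819} = \frac{1}{- \frac{52}{\sqrt{6}} + 204819} = \frac{1}{- 52 \frac{\sqrt{6}}{6} + 204819} = \frac{1}{- \frac{26 \sqrt{6}}{3} + 204819} = \frac{1}{204819 - \frac{26 \sqrt{6}}{3}}$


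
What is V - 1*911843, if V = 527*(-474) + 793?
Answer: -1160848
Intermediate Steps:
V = -249005 (V = -249798 + 793 = -249005)
V - 1*911843 = -249005 - 1*911843 = -249005 - 911843 = -1160848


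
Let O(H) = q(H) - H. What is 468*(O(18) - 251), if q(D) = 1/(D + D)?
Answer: -125879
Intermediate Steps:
q(D) = 1/(2*D)
O(H) = 1/(2*H) - H
468*(O(18) - 251) = 468*(((1/2)/18 - 1*18) - 251) = 468*(((1/2)*(1/18) - 18) - 251) = 468*((1/36 - 18) - 251) = 468*(-647/36 - 251) = 468*(-9683/36) = -125879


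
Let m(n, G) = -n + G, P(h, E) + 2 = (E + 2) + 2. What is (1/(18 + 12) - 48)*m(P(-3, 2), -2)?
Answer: 1439/5 ≈ 287.80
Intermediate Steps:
P(h, E) = 2 + E (P(h, E) = -2 + ((E + 2) + 2) = -2 + ((2 + E) + 2) = -2 + (4 + E) = 2 + E)
m(n, G) = G - n
(1/(18 + 12) - 48)*m(P(-3, 2), -2) = (1/(18 + 12) - 48)*(-2 - (2 + 2)) = (1/30 - 48)*(-2 - 1*4) = (1/30 - 48)*(-2 - 4) = -1439/30*(-6) = 1439/5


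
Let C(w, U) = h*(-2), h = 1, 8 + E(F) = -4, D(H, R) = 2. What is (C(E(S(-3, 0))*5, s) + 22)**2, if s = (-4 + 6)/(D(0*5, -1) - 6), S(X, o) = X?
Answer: 400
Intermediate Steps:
E(F) = -12 (E(F) = -8 - 4 = -12)
s = -1/2 (s = (-4 + 6)/(2 - 6) = 2/(-4) = 2*(-1/4) = -1/2 ≈ -0.50000)
C(w, U) = -2 (C(w, U) = 1*(-2) = -2)
(C(E(S(-3, 0))*5, s) + 22)**2 = (-2 + 22)**2 = 20**2 = 400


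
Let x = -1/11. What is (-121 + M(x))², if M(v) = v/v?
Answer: 14400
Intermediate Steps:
x = -1/11 (x = -1*1/11 = -1/11 ≈ -0.090909)
M(v) = 1
(-121 + M(x))² = (-121 + 1)² = (-120)² = 14400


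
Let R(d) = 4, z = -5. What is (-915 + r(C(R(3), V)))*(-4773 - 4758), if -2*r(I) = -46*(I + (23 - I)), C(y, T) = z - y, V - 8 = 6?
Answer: 3678966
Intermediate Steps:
V = 14 (V = 8 + 6 = 14)
C(y, T) = -5 - y
r(I) = 529 (r(I) = -(-23)*(I + (23 - I)) = -(-23)*23 = -½*(-1058) = 529)
(-915 + r(C(R(3), V)))*(-4773 - 4758) = (-915 + 529)*(-4773 - 4758) = -386*(-9531) = 3678966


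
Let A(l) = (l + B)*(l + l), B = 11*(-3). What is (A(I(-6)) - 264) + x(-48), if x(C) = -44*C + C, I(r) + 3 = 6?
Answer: 1620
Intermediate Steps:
I(r) = 3 (I(r) = -3 + 6 = 3)
x(C) = -43*C
B = -33
A(l) = 2*l*(-33 + l) (A(l) = (l - 33)*(l + l) = (-33 + l)*(2*l) = 2*l*(-33 + l))
(A(I(-6)) - 264) + x(-48) = (2*3*(-33 + 3) - 264) - 43*(-48) = (2*3*(-30) - 264) + 2064 = (-180 - 264) + 2064 = -444 + 2064 = 1620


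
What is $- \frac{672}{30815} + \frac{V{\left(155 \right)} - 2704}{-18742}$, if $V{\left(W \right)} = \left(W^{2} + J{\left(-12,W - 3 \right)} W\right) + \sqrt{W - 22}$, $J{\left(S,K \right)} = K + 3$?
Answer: $- \frac{704965807}{288767365} - \frac{\sqrt{133}}{18742} \approx -2.4419$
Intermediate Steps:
$J{\left(S,K \right)} = 3 + K$
$V{\left(W \right)} = \sqrt{-22 + W} + 2 W^{2}$ ($V{\left(W \right)} = \left(W^{2} + \left(3 + \left(W - 3\right)\right) W\right) + \sqrt{W - 22} = \left(W^{2} + \left(3 + \left(W - 3\right)\right) W\right) + \sqrt{-22 + W} = \left(W^{2} + \left(3 + \left(-3 + W\right)\right) W\right) + \sqrt{-22 + W} = \left(W^{2} + W W\right) + \sqrt{-22 + W} = \left(W^{2} + W^{2}\right) + \sqrt{-22 + W} = 2 W^{2} + \sqrt{-22 + W} = \sqrt{-22 + W} + 2 W^{2}$)
$- \frac{672}{30815} + \frac{V{\left(155 \right)} - 2704}{-18742} = - \frac{672}{30815} + \frac{\left(\sqrt{-22 + 155} + 2 \cdot 155^{2}\right) - 2704}{-18742} = \left(-672\right) \frac{1}{30815} + \left(\left(\sqrt{133} + 2 \cdot 24025\right) - 2704\right) \left(- \frac{1}{18742}\right) = - \frac{672}{30815} + \left(\left(\sqrt{133} + 48050\right) - 2704\right) \left(- \frac{1}{18742}\right) = - \frac{672}{30815} + \left(\left(48050 + \sqrt{133}\right) - 2704\right) \left(- \frac{1}{18742}\right) = - \frac{672}{30815} + \left(45346 + \sqrt{133}\right) \left(- \frac{1}{18742}\right) = - \frac{672}{30815} - \left(\frac{22673}{9371} + \frac{\sqrt{133}}{18742}\right) = - \frac{704965807}{288767365} - \frac{\sqrt{133}}{18742}$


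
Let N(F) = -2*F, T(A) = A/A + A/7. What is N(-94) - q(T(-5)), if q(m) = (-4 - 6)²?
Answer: 88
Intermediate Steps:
T(A) = 1 + A/7 (T(A) = 1 + A*(⅐) = 1 + A/7)
q(m) = 100 (q(m) = (-10)² = 100)
N(-94) - q(T(-5)) = -2*(-94) - 1*100 = 188 - 100 = 88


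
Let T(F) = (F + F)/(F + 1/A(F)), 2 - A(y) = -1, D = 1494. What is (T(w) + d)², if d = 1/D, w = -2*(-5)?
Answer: 8040888241/2144986596 ≈ 3.7487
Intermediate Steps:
A(y) = 3 (A(y) = 2 - 1*(-1) = 2 + 1 = 3)
w = 10
d = 1/1494 ≈ 0.00066934
T(F) = 2*F/(⅓ + F) (T(F) = (F + F)/(F + 1/3) = (2*F)/(F + ⅓) = (2*F)/(⅓ + F) = 2*F/(⅓ + F))
(T(w) + d)² = (6*10/(1 + 3*10) + 1/1494)² = (6*10/(1 + 30) + 1/1494)² = (6*10/31 + 1/1494)² = (6*10*(1/31) + 1/1494)² = (60/31 + 1/1494)² = (89671/46314)² = 8040888241/2144986596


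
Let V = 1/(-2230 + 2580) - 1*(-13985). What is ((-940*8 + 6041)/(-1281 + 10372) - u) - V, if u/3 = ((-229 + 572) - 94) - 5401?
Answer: 4679974609/3181850 ≈ 1470.8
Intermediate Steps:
u = -15456 (u = 3*(((-229 + 572) - 94) - 5401) = 3*((343 - 94) - 5401) = 3*(249 - 5401) = 3*(-5152) = -15456)
V = 4894751/350 (V = 1/350 + 13985 = 4894751/350 ≈ 13985.)
((-940*8 + 6041)/(-1281 + 10372) - u) - V = ((-940*8 + 6041)/(-1281 + 10372) - 1*(-15456)) - 1*4894751/350 = ((-7520 + 6041)/9091 + 15456) - 4894751/350 = (-1479*1/9091 + 15456) - 4894751/350 = (-1479/9091 + 15456) - 4894751/350 = 140509017/9091 - 4894751/350 = 4679974609/3181850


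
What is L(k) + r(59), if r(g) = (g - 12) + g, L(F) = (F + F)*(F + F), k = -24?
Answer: 2410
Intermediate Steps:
L(F) = 4*F**2 (L(F) = (2*F)*(2*F) = 4*F**2)
r(g) = -12 + 2*g (r(g) = (-12 + g) + g = -12 + 2*g)
L(k) + r(59) = 4*(-24)**2 + (-12 + 2*59) = 4*576 + (-12 + 118) = 2304 + 106 = 2410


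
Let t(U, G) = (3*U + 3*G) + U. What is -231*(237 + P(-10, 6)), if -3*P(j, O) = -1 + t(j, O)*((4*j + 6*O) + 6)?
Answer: -58212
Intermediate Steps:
t(U, G) = 3*G + 4*U (t(U, G) = (3*G + 3*U) + U = 3*G + 4*U)
P(j, O) = 1/3 - (3*O + 4*j)*(6 + 4*j + 6*O)/3 (P(j, O) = -(-1 + (3*O + 4*j)*((4*j + 6*O) + 6))/3 = -(-1 + (3*O + 4*j)*(6 + 4*j + 6*O))/3 = 1/3 - (3*O + 4*j)*(6 + 4*j + 6*O)/3)
-231*(237 + P(-10, 6)) = -231*(237 + (1/3 - 8*(-10) - 6*6 - 6*6**2 - 16/3*(-10)**2 - 12*6*(-10))) = -231*(237 + (1/3 + 80 - 36 - 6*36 - 16/3*100 + 720)) = -231*(237 + (1/3 + 80 - 36 - 216 - 1600/3 + 720)) = -231*(237 + 15) = -231*252 = -58212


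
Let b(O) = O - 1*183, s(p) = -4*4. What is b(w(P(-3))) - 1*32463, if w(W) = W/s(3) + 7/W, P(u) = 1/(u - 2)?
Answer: -2614479/80 ≈ -32681.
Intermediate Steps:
s(p) = -16
P(u) = 1/(-2 + u)
w(W) = 7/W - W/16 (w(W) = W/(-16) + 7/W = W*(-1/16) + 7/W = -W/16 + 7/W = 7/W - W/16)
b(O) = -183 + O (b(O) = O - 183 = -183 + O)
b(w(P(-3))) - 1*32463 = (-183 + (7/(1/(-2 - 3)) - 1/(16*(-2 - 3)))) - 1*32463 = (-183 + (7/(1/(-5)) - 1/16/(-5))) - 32463 = (-183 + (7/(-⅕) - 1/16*(-⅕))) - 32463 = (-183 + (7*(-5) + 1/80)) - 32463 = (-183 + (-35 + 1/80)) - 32463 = (-183 - 2799/80) - 32463 = -17439/80 - 32463 = -2614479/80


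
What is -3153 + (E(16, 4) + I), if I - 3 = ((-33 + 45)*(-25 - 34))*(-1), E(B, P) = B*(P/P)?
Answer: -2426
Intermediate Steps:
E(B, P) = B (E(B, P) = B*1 = B)
I = 711 (I = 3 + ((-33 + 45)*(-25 - 34))*(-1) = 3 + (12*(-59))*(-1) = 3 - 708*(-1) = 3 + 708 = 711)
-3153 + (E(16, 4) + I) = -3153 + (16 + 711) = -3153 + 727 = -2426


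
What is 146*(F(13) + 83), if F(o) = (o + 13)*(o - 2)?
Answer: 53874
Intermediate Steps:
F(o) = (-2 + o)*(13 + o) (F(o) = (13 + o)*(-2 + o) = (-2 + o)*(13 + o))
146*(F(13) + 83) = 146*((-26 + 13**2 + 11*13) + 83) = 146*((-26 + 169 + 143) + 83) = 146*(286 + 83) = 146*369 = 53874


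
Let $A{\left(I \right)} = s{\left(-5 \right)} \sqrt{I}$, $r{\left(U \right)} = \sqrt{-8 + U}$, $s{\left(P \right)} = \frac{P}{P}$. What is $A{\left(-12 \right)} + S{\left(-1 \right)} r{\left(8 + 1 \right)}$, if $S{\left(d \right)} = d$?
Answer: $-1 + 2 i \sqrt{3} \approx -1.0 + 3.4641 i$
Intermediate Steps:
$s{\left(P \right)} = 1$
$A{\left(I \right)} = \sqrt{I}$ ($A{\left(I \right)} = 1 \sqrt{I} = \sqrt{I}$)
$A{\left(-12 \right)} + S{\left(-1 \right)} r{\left(8 + 1 \right)} = \sqrt{-12} - \sqrt{-8 + \left(8 + 1\right)} = 2 i \sqrt{3} - \sqrt{-8 + 9} = 2 i \sqrt{3} - \sqrt{1} = 2 i \sqrt{3} - 1 = -1 + 2 i \sqrt{3}$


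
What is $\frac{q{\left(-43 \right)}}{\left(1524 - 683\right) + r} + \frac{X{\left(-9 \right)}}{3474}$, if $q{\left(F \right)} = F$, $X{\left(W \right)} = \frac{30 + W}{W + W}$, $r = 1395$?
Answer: $- \frac{2651}{135486} \approx -0.019567$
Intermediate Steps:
$X{\left(W \right)} = \frac{30 + W}{2 W}$
$\frac{q{\left(-43 \right)}}{\left(1524 - 683\right) + r} + \frac{X{\left(-9 \right)}}{3474} = - \frac{43}{\left(1524 - 683\right) + 1395} + \frac{\frac{1}{2} \frac{1}{-9} \left(30 - 9\right)}{3474} = - \frac{43}{841 + 1395} + \frac{1}{2} \left(- \frac{1}{9}\right) 21 \cdot \frac{1}{3474} = - \frac{43}{2236} - \frac{7}{20844} = \left(-43\right) \frac{1}{2236} - \frac{7}{20844} = - \frac{1}{52} - \frac{7}{20844} = - \frac{2651}{135486}$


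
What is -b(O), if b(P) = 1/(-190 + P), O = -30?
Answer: 1/220 ≈ 0.0045455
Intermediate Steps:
-b(O) = -1/(-190 - 30) = -1/(-220) = -1*(-1/220) = 1/220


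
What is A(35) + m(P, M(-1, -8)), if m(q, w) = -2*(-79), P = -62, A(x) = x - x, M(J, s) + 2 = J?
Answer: 158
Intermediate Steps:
M(J, s) = -2 + J
A(x) = 0
m(q, w) = 158
A(35) + m(P, M(-1, -8)) = 0 + 158 = 158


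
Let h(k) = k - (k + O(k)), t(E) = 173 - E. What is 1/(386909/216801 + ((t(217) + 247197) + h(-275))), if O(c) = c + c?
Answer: 216801/53702645012 ≈ 4.0371e-6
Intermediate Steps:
O(c) = 2*c
h(k) = -2*k (h(k) = k - (k + 2*k) = k - 3*k = -2*k)
1/(386909/216801 + ((t(217) + 247197) + h(-275))) = 1/(386909/216801 + (((173 - 1*217) + 247197) - 2*(-275))) = 1/(386909*(1/216801) + (((173 - 217) + 247197) + 550)) = 1/(386909/216801 + ((-44 + 247197) + 550)) = 1/(386909/216801 + (247153 + 550)) = 1/(386909/216801 + 247703) = 1/(53702645012/216801) = 216801/53702645012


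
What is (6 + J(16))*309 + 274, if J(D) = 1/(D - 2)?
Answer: 30101/14 ≈ 2150.1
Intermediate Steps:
J(D) = 1/(-2 + D)
(6 + J(16))*309 + 274 = (6 + 1/(-2 + 16))*309 + 274 = (6 + 1/14)*309 + 274 = (85/14)*309 + 274 = 26265/14 + 274 = 30101/14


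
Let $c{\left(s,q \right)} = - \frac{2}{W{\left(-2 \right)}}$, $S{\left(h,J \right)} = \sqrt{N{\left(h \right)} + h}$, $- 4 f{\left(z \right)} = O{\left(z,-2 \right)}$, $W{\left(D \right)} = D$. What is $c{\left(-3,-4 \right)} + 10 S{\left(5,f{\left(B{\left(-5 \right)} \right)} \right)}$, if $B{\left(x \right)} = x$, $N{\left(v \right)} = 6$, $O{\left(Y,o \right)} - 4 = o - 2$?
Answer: $1 + 10 \sqrt{11} \approx 34.166$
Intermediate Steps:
$O{\left(Y,o \right)} = 2 + o$ ($O{\left(Y,o \right)} = 4 + \left(o - 2\right) = 4 + \left(-2 + o\right) = 2 + o$)
$f{\left(z \right)} = 0$ ($f{\left(z \right)} = - \frac{2 - 2}{4} = \left(- \frac{1}{4}\right) 0 = 0$)
$S{\left(h,J \right)} = \sqrt{6 + h}$
$c{\left(s,q \right)} = 1$ ($c{\left(s,q \right)} = - \frac{2}{-2} = \left(-2\right) \left(- \frac{1}{2}\right) = 1$)
$c{\left(-3,-4 \right)} + 10 S{\left(5,f{\left(B{\left(-5 \right)} \right)} \right)} = 1 + 10 \sqrt{6 + 5} = 1 + 10 \sqrt{11}$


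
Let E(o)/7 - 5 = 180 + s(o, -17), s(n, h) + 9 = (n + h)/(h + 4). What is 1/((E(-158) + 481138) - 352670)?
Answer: 13/1687325 ≈ 7.7045e-6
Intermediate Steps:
s(n, h) = -9 + (h + n)/(4 + h) (s(n, h) = -9 + (n + h)/(h + 4) = -9 + (h + n)/(4 + h))
E(o) = 16135/13 - 7*o/13 (E(o) = 35 + 7*(180 + (-36 + o - 8*(-17))/(4 - 17)) = 35 + 7*(180 + (-36 + o + 136)/(-13)) = 35 + 7*(180 - (100 + o)/13) = 35 + 7*(180 + (-100/13 - o/13)) = 35 + 7*(2240/13 - o/13) = 35 + (15680/13 - 7*o/13) = 16135/13 - 7*o/13)
1/((E(-158) + 481138) - 352670) = 1/(((16135/13 - 7/13*(-158)) + 481138) - 352670) = 1/(((16135/13 + 1106/13) + 481138) - 352670) = 1/((17241/13 + 481138) - 352670) = 1/(6272035/13 - 352670) = 1/(1687325/13) = 13/1687325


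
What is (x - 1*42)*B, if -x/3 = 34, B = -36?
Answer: 5184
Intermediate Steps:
x = -102 (x = -3*34 = -102)
(x - 1*42)*B = (-102 - 1*42)*(-36) = (-102 - 42)*(-36) = -144*(-36) = 5184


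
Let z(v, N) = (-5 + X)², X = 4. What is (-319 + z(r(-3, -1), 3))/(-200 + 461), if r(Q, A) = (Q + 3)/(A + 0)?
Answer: -106/87 ≈ -1.2184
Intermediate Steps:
r(Q, A) = (3 + Q)/A
z(v, N) = 1 (z(v, N) = (-5 + 4)² = (-1)² = 1)
(-319 + z(r(-3, -1), 3))/(-200 + 461) = (-319 + 1)/(-200 + 461) = -318/261 = -318*1/261 = -106/87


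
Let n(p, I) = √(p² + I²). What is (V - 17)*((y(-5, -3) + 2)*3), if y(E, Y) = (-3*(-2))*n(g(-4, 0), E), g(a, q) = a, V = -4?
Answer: -126 - 378*√41 ≈ -2546.4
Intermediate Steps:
n(p, I) = √(I² + p²)
y(E, Y) = 6*√(16 + E²) (y(E, Y) = (-3*(-2))*√(E² + (-4)²) = 6*√(E² + 16) = 6*√(16 + E²))
(V - 17)*((y(-5, -3) + 2)*3) = (-4 - 17)*((6*√(16 + (-5)²) + 2)*3) = -21*(6*√(16 + 25) + 2)*3 = -21*(6*√41 + 2)*3 = -21*(2 + 6*√41)*3 = -21*(6 + 18*√41) = -126 - 378*√41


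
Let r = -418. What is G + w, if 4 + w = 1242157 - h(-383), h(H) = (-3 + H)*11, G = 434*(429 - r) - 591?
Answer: 1613406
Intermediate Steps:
G = 367007 (G = 434*(429 - 1*(-418)) - 591 = 434*(429 + 418) - 591 = 434*847 - 591 = 367598 - 591 = 367007)
h(H) = -33 + 11*H
w = 1246399 (w = -4 + (1242157 - (-33 + 11*(-383))) = -4 + (1242157 - (-33 - 4213)) = -4 + (1242157 - 1*(-4246)) = -4 + (1242157 + 4246) = -4 + 1246403 = 1246399)
G + w = 367007 + 1246399 = 1613406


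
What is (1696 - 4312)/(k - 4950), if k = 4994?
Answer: -654/11 ≈ -59.455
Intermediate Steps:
(1696 - 4312)/(k - 4950) = (1696 - 4312)/(4994 - 4950) = -2616/44 = -2616*1/44 = -654/11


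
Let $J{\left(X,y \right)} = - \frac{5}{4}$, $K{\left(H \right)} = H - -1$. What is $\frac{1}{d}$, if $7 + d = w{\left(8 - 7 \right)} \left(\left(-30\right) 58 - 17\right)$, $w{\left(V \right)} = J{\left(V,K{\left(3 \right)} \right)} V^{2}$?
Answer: $\frac{4}{8757} \approx 0.00045678$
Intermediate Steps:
$K{\left(H \right)} = 1 + H$ ($K{\left(H \right)} = H + 1 = 1 + H$)
$J{\left(X,y \right)} = - \frac{5}{4}$ ($J{\left(X,y \right)} = \left(-5\right) \frac{1}{4} = - \frac{5}{4}$)
$w{\left(V \right)} = - \frac{5 V^{2}}{4}$
$d = \frac{8757}{4}$ ($d = -7 + - \frac{5 \left(8 - 7\right)^{2}}{4} \left(\left(-30\right) 58 - 17\right) = -7 + - \frac{5 \cdot 1^{2}}{4} \left(-1740 - 17\right) = -7 + \left(- \frac{5}{4}\right) 1 \left(-1757\right) = -7 - - \frac{8785}{4} = -7 + \frac{8785}{4} = \frac{8757}{4} \approx 2189.3$)
$\frac{1}{d} = \frac{1}{\frac{8757}{4}} = \frac{4}{8757}$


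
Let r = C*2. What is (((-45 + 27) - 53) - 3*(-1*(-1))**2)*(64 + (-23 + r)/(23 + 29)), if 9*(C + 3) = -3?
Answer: -366115/78 ≈ -4693.8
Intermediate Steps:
C = -10/3 (C = -3 + (1/9)*(-3) = -3 - 1/3 = -10/3 ≈ -3.3333)
r = -20/3 (r = -10/3*2 = -20/3 ≈ -6.6667)
(((-45 + 27) - 53) - 3*(-1*(-1))**2)*(64 + (-23 + r)/(23 + 29)) = (((-45 + 27) - 53) - 3*(-1*(-1))**2)*(64 + (-23 - 20/3)/(23 + 29)) = ((-18 - 53) - 3*1**2)*(64 - 89/3/52) = (-71 - 3*1)*(64 - 89/3*1/52) = (-71 - 3)*(64 - 89/156) = -74*9895/156 = -366115/78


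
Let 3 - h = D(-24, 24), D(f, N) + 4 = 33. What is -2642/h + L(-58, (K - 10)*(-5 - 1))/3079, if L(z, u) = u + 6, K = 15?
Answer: 4067047/40027 ≈ 101.61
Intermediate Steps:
L(z, u) = 6 + u
D(f, N) = 29 (D(f, N) = -4 + 33 = 29)
h = -26 (h = 3 - 1*29 = 3 - 29 = -26)
-2642/h + L(-58, (K - 10)*(-5 - 1))/3079 = -2642/(-26) + (6 + (15 - 10)*(-5 - 1))/3079 = -2642*(-1/26) + (6 + 5*(-6))*(1/3079) = 1321/13 + (6 - 30)*(1/3079) = 1321/13 - 24*1/3079 = 1321/13 - 24/3079 = 4067047/40027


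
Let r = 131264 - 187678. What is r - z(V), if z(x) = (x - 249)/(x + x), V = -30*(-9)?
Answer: -10154527/180 ≈ -56414.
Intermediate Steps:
r = -56414
V = 270
z(x) = (-249 + x)/(2*x) (z(x) = (-249 + x)/((2*x)) = (-249 + x)*(1/(2*x)) = (-249 + x)/(2*x))
r - z(V) = -56414 - (-249 + 270)/(2*270) = -56414 - 21/(2*270) = -56414 - 1*7/180 = -56414 - 7/180 = -10154527/180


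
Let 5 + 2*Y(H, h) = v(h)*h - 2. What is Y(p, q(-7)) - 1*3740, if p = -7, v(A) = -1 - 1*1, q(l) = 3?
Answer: -7493/2 ≈ -3746.5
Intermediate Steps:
v(A) = -2 (v(A) = -1 - 1 = -2)
Y(H, h) = -7/2 - h (Y(H, h) = -5/2 + (-2*h - 2)/2 = -5/2 + (-2 - 2*h)/2 = -5/2 + (-1 - h) = -7/2 - h)
Y(p, q(-7)) - 1*3740 = (-7/2 - 1*3) - 1*3740 = (-7/2 - 3) - 3740 = -13/2 - 3740 = -7493/2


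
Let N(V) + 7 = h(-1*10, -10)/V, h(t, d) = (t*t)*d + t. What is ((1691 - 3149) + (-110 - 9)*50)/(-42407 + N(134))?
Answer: 496336/2842243 ≈ 0.17463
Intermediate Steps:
h(t, d) = t + d*t² (h(t, d) = t²*d + t = d*t² + t = t + d*t²)
N(V) = -7 - 1010/V (N(V) = -7 + ((-1*10)*(1 - (-10)*10))/V = -7 + (-10*(1 - 10*(-10)))/V = -7 + (-10*(1 + 100))/V = -7 + (-10*101)/V = -7 - 1010/V)
((1691 - 3149) + (-110 - 9)*50)/(-42407 + N(134)) = ((1691 - 3149) + (-110 - 9)*50)/(-42407 + (-7 - 1010/134)) = (-1458 - 119*50)/(-42407 + (-7 - 1010*1/134)) = (-1458 - 5950)/(-42407 + (-7 - 505/67)) = -7408/(-42407 - 974/67) = -7408/(-2842243/67) = -7408*(-67/2842243) = 496336/2842243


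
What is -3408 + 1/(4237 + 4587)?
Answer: -30072191/8824 ≈ -3408.0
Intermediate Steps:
-3408 + 1/(4237 + 4587) = -3408 + 1/8824 = -30072191/8824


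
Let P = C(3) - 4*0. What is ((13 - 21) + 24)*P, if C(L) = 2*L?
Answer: 96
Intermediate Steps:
P = 6 (P = 2*3 - 4*0 = 6 + 0 = 6)
((13 - 21) + 24)*P = ((13 - 21) + 24)*6 = (-8 + 24)*6 = 16*6 = 96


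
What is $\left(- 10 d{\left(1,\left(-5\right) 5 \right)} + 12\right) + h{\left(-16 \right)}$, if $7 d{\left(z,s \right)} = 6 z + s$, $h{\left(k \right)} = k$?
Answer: $\frac{162}{7} \approx 23.143$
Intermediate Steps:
$d{\left(z,s \right)} = \frac{s}{7} + \frac{6 z}{7}$ ($d{\left(z,s \right)} = \frac{6 z + s}{7} = \frac{s + 6 z}{7} = \frac{s}{7} + \frac{6 z}{7}$)
$\left(- 10 d{\left(1,\left(-5\right) 5 \right)} + 12\right) + h{\left(-16 \right)} = \left(- 10 \left(\frac{\left(-5\right) 5}{7} + \frac{6}{7} \cdot 1\right) + 12\right) - 16 = \left(- 10 \left(\frac{1}{7} \left(-25\right) + \frac{6}{7}\right) + 12\right) - 16 = \left(- 10 \left(- \frac{25}{7} + \frac{6}{7}\right) + 12\right) - 16 = \left(\left(-10\right) \left(- \frac{19}{7}\right) + 12\right) - 16 = \left(\frac{190}{7} + 12\right) - 16 = \frac{274}{7} - 16 = \frac{162}{7}$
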